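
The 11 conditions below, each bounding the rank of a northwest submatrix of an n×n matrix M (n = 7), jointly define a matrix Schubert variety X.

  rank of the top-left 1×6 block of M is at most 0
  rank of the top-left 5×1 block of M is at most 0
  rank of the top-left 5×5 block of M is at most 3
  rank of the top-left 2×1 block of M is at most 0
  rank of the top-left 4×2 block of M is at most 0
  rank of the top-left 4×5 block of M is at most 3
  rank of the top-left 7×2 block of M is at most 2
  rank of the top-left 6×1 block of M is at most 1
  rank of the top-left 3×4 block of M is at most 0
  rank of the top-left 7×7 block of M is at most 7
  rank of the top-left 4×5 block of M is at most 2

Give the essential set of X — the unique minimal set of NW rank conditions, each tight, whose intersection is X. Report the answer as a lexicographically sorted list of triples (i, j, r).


Rank table r_w(7×7) implied by the 11 constraints:

  row 1: 0, 0, 0, 0, 0, 0, 1
  row 2: 0, 0, 0, 0, 1, 1, 2
  row 3: 0, 0, 0, 0, 1, 2, 3
  row 4: 0, 0, 1, 1, 2, 3, 4
  row 5: 0, 1, 2, 2, 3, 4, 5
  row 6: 1, 2, 3, 3, 4, 5, 6
  row 7: 1, 2, 3, 4, 5, 6, 7

second differences of R give the permutation w = (7, 5, 6, 3, 2, 1, 4).

Rothe diagram D(w) (17 cells), 4 SE-corners (essential conditions):

[(1, 6, 0), (3, 4, 0), (4, 2, 0), (5, 1, 0)]


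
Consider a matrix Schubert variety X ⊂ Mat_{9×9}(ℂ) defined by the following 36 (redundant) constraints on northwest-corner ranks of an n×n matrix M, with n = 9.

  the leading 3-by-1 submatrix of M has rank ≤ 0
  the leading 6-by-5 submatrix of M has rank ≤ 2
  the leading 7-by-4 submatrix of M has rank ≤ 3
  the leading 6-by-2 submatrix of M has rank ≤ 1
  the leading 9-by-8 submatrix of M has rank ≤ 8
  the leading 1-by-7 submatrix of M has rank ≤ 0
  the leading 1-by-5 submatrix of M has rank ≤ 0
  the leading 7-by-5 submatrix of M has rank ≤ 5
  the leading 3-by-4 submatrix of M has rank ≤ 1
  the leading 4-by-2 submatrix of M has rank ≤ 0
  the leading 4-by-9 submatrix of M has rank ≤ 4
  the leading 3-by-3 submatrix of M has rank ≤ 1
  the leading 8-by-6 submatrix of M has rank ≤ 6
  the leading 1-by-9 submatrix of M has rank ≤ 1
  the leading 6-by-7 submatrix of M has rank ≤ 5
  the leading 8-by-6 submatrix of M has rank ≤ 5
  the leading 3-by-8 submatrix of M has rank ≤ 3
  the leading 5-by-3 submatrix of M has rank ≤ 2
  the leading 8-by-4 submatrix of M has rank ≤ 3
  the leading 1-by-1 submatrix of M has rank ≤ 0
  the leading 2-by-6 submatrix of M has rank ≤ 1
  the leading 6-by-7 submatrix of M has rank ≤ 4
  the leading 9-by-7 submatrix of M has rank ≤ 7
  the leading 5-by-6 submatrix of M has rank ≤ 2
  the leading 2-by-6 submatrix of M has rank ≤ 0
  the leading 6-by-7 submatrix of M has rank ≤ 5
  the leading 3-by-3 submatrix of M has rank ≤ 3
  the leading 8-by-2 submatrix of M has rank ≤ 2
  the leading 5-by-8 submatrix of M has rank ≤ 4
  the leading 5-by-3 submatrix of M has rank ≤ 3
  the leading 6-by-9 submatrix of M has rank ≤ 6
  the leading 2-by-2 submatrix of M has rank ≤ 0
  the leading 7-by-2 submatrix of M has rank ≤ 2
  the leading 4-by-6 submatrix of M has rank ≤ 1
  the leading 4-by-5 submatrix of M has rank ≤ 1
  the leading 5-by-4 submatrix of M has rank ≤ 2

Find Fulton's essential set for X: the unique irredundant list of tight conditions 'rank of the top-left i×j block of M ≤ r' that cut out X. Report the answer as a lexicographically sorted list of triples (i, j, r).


Reconstructing r_w from the 36 given conditions:

  0 0 0 0 0 0 0 1 1
  0 0 0 0 0 0 1 2 2
  0 0 1 1 1 1 2 3 3
  0 0 1 1 1 1 2 3 4
  1 1 2 2 2 2 3 4 5
  1 1 2 2 2 3 4 5 6
  1 2 3 3 3 4 5 6 7
  1 2 3 3 4 5 6 7 8
  1 2 3 4 5 6 7 8 9

so w = (8, 7, 3, 9, 1, 6, 2, 5, 4).

Fulton essential set (7 of the 24 Rothe cells):

[(1, 7, 0), (2, 6, 0), (4, 2, 0), (4, 6, 1), (6, 2, 1), (6, 5, 2), (8, 4, 3)]


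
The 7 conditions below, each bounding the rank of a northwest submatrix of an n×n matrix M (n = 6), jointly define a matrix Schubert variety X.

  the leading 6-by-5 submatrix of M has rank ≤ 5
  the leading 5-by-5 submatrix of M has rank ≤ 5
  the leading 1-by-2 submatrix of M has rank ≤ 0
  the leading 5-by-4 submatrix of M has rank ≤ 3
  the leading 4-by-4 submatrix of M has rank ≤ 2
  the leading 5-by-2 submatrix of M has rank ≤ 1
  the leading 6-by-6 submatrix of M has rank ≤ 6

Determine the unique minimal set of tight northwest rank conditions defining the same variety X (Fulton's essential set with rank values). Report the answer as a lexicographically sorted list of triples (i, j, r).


Computing R[i][j] = min implied NW-rank bound (n=6, 7 conditions):

  i=1: 0 | 0 | 1 | 1 | 1 | 1
  i=2: 1 | 1 | 2 | 2 | 2 | 2
  i=3: 1 | 1 | 2 | 2 | 3 | 3
  i=4: 1 | 1 | 2 | 2 | 3 | 4
  i=5: 1 | 1 | 2 | 3 | 4 | 5
  i=6: 1 | 2 | 3 | 4 | 5 | 6

hence w(1..6) = (3, 1, 5, 6, 4, 2).

3 SE-corners of the 7-cell Rothe diagram give Ess(w):

[(1, 2, 0), (4, 4, 2), (5, 2, 1)]


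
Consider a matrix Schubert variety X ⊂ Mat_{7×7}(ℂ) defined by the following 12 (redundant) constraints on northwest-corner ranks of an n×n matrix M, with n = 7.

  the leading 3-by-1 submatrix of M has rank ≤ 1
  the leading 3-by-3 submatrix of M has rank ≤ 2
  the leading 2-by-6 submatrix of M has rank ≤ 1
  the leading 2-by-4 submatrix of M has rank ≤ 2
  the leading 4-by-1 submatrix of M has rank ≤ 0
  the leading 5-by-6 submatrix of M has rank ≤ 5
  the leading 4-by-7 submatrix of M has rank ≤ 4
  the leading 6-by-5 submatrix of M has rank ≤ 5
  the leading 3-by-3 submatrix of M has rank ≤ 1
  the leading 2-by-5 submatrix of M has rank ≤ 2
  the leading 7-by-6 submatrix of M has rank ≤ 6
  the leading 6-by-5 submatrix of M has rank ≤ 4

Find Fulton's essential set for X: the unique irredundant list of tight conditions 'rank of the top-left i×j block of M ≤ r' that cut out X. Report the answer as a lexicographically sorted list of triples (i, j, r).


Rank table r_w(7×7) implied by the 12 constraints:

  R[1]: 0  1  1  1  1  1  1
  R[2]: 0  1  1  1  1  1  2
  R[3]: 0  1  1  2  2  2  3
  R[4]: 0  1  2  3  3  3  4
  R[5]: 1  2  3  4  4  4  5
  R[6]: 1  2  3  4  4  5  6
  R[7]: 1  2  3  4  5  6  7

hence w(1..7) = (2, 7, 4, 3, 1, 6, 5).

ℓ(w)=10; the 4 essential cells (i,j,r):

[(2, 6, 1), (3, 3, 1), (4, 1, 0), (6, 5, 4)]


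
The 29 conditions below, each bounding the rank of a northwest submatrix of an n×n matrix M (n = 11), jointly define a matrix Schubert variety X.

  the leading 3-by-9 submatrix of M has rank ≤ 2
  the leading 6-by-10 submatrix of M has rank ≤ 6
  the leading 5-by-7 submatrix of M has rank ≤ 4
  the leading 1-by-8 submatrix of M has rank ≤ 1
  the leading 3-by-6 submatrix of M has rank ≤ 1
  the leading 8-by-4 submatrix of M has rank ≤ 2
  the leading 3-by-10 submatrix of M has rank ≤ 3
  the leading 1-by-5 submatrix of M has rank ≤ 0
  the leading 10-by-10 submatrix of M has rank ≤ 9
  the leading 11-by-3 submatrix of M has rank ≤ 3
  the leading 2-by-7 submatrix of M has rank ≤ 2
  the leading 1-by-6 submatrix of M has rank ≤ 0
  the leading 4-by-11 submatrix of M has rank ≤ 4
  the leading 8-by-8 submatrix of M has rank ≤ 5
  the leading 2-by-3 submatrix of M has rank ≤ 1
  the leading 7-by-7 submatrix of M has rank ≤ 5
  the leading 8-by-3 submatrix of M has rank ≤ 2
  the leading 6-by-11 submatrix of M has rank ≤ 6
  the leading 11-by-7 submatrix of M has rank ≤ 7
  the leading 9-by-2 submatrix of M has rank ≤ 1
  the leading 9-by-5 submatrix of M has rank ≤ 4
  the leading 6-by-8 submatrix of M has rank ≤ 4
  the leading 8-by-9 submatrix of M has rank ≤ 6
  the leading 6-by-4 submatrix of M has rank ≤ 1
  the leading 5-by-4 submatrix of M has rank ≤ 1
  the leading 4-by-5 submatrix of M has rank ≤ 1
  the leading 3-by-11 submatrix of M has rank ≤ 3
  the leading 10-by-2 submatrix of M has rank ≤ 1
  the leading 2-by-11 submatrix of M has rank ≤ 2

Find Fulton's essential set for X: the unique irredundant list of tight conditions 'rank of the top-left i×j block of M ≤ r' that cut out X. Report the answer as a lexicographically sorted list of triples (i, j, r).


Rank table r_w(11×11) implied by the 29 constraints:

  i=1: 0  0  0  0  0  0  1  1  1  1  1
  i=2: 1  1  1  1  1  1  2  2  2  2  2
  i=3: 1  1  1  1  1  1  2  2  2  3  3
  i=4: 1  1  1  1  1  2  3  3  3  4  4
  i=5: 1  1  1  1  2  3  4  4  4  5  5
  i=6: 1  1  1  1  2  3  4  4  5  6  6
  i=7: 1  1  2  2  3  4  5  5  6  7  7
  i=8: 1  1  2  2  3  4  5  5  6  7  8
  i=9: 1  1  2  3  4  5  6  6  7  8  9
  i=10: 1  1  2  3  4  5  6  7  8  9  10
  i=11: 1  2  3  4  5  6  7  8  9  10  11

giving w = (7, 1, 10, 6, 5, 9, 3, 11, 4, 8, 2) via Δ²R.

Fulton essential set (9 of the 30 Rothe cells):

[(1, 6, 0), (3, 6, 1), (3, 9, 2), (4, 5, 1), (6, 4, 1), (6, 8, 4), (8, 4, 2), (8, 8, 5), (10, 2, 1)]


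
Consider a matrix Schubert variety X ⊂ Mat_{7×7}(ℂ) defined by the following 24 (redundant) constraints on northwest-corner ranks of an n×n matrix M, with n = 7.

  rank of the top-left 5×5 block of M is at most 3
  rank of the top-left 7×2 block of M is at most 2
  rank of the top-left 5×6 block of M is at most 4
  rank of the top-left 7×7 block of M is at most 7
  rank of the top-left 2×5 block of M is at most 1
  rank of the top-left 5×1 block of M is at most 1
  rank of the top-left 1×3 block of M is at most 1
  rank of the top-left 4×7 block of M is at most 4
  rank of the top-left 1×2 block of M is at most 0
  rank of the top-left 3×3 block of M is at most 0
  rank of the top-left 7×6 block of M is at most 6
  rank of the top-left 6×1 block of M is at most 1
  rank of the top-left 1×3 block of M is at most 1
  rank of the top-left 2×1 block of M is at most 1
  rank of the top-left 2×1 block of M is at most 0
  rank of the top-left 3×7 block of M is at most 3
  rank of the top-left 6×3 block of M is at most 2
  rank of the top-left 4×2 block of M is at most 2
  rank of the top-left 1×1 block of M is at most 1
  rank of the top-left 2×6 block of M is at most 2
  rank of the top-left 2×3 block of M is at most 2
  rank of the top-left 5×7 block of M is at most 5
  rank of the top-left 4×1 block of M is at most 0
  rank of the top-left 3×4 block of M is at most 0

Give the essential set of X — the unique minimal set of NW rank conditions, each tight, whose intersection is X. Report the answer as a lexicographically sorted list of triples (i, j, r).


Recovering R(i,j) via the rank-extension bound from the 24 conditions:

  row 1: 0 0 0 0 1 1 1
  row 2: 0 0 0 0 1 2 2
  row 3: 0 0 0 0 1 2 3
  row 4: 0 1 1 1 2 3 4
  row 5: 1 2 2 2 3 4 5
  row 6: 1 2 2 3 4 5 6
  row 7: 1 2 3 4 5 6 7

giving w = (5, 6, 7, 2, 1, 4, 3) via Δ²R.

Rothe diagram D(w) (14 cells), 3 SE-corners (essential conditions):

[(3, 4, 0), (4, 1, 0), (6, 3, 2)]


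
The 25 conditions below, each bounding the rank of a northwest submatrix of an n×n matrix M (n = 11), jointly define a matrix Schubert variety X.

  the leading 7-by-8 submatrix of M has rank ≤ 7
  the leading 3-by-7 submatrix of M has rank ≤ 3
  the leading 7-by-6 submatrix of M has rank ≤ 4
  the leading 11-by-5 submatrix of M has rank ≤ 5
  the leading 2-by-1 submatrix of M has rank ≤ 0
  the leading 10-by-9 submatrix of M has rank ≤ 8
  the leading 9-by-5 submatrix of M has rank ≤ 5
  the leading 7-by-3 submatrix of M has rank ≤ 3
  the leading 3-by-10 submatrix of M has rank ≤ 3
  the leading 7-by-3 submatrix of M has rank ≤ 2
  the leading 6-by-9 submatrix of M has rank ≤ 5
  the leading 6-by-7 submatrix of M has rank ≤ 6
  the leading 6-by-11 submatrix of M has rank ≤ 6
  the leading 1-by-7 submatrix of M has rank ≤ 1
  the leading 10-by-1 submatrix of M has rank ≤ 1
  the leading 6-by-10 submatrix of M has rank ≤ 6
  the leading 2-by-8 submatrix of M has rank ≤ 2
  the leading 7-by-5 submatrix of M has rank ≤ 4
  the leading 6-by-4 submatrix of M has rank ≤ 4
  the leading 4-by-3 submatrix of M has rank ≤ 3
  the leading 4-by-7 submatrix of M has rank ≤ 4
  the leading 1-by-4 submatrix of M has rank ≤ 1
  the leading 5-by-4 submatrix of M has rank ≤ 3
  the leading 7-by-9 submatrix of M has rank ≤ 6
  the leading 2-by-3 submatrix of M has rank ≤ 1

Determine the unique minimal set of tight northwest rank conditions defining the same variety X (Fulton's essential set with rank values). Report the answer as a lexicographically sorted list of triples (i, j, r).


Computing R[i][j] = min implied NW-rank bound (n=11, 25 conditions):

  i=1: 0 | 1 | 1 | 1 | 1 | 1 | 1 | 1 | 1 | 1 | 1
  i=2: 0 | 1 | 1 | 2 | 2 | 2 | 2 | 2 | 2 | 2 | 2
  i=3: 1 | 2 | 2 | 3 | 3 | 3 | 3 | 3 | 3 | 3 | 3
  i=4: 1 | 2 | 2 | 3 | 4 | 4 | 4 | 4 | 4 | 4 | 4
  i=5: 1 | 2 | 2 | 3 | 4 | 4 | 5 | 5 | 5 | 5 | 5
  i=6: 1 | 2 | 2 | 3 | 4 | 4 | 5 | 5 | 5 | 6 | 6
  i=7: 1 | 2 | 2 | 3 | 4 | 4 | 5 | 6 | 6 | 7 | 7
  i=8: 1 | 2 | 3 | 4 | 5 | 5 | 6 | 7 | 7 | 8 | 8
  i=9: 1 | 2 | 3 | 4 | 5 | 6 | 7 | 8 | 8 | 9 | 9
  i=10: 1 | 2 | 3 | 4 | 5 | 6 | 7 | 8 | 8 | 9 | 10
  i=11: 1 | 2 | 3 | 4 | 5 | 6 | 7 | 8 | 9 | 10 | 11

the unique w with this rank table is (2, 4, 1, 5, 7, 10, 8, 3, 6, 11, 9).

6 SE-corners of the 13-cell Rothe diagram give Ess(w):

[(2, 1, 0), (2, 3, 1), (6, 9, 5), (7, 3, 2), (7, 6, 4), (10, 9, 8)]


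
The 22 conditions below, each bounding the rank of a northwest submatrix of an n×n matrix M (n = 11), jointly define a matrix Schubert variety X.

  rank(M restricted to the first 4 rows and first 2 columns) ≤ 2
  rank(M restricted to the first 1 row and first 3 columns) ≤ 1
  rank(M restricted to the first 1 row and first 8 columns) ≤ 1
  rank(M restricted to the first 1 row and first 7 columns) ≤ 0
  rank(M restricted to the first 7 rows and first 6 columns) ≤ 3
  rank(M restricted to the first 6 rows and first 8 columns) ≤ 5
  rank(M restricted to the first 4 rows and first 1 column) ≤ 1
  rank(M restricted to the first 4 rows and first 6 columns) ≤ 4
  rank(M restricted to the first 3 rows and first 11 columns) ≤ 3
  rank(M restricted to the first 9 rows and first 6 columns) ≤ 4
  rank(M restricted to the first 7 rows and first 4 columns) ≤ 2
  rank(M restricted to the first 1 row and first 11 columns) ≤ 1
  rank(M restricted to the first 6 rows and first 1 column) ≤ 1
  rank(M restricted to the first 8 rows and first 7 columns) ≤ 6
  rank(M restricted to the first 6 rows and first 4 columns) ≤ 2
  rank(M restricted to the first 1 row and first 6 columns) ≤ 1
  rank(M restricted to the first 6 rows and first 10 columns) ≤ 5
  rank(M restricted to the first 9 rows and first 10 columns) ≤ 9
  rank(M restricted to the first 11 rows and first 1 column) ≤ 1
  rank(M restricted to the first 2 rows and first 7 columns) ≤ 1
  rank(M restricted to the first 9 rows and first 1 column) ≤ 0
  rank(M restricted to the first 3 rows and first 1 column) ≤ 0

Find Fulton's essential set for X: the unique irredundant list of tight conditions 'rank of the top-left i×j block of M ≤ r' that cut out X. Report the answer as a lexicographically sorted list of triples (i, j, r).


Propagating the 22 rank bounds to every northwest block:

  R[1]: 0  0  0  0  0  0  0  1  1  1  1
  R[2]: 0  1  1  1  1  1  1  2  2  2  2
  R[3]: 0  1  2  2  2  2  2  3  3  3  3
  R[4]: 0  1  2  2  3  3  3  4  4  4  4
  R[5]: 0  1  2  2  3  3  4  5  5  5  5
  R[6]: 0  1  2  2  3  3  4  5  5  5  6
  R[7]: 0  1  2  2  3  3  4  5  6  6  7
  R[8]: 0  1  2  3  4  4  5  6  7  7  8
  R[9]: 0  1  2  3  4  4  5  6  7  8  9
  R[10]: 1  2  3  4  5  5  6  7  8  9  10
  R[11]: 1  2  3  4  5  6  7  8  9  10  11

hence w(1..11) = (8, 2, 3, 5, 7, 11, 9, 4, 10, 1, 6).

Rothe diagram D(w) (25 cells), 6 SE-corners (essential conditions):

[(1, 7, 0), (6, 10, 5), (7, 4, 2), (7, 6, 3), (9, 1, 0), (9, 6, 4)]


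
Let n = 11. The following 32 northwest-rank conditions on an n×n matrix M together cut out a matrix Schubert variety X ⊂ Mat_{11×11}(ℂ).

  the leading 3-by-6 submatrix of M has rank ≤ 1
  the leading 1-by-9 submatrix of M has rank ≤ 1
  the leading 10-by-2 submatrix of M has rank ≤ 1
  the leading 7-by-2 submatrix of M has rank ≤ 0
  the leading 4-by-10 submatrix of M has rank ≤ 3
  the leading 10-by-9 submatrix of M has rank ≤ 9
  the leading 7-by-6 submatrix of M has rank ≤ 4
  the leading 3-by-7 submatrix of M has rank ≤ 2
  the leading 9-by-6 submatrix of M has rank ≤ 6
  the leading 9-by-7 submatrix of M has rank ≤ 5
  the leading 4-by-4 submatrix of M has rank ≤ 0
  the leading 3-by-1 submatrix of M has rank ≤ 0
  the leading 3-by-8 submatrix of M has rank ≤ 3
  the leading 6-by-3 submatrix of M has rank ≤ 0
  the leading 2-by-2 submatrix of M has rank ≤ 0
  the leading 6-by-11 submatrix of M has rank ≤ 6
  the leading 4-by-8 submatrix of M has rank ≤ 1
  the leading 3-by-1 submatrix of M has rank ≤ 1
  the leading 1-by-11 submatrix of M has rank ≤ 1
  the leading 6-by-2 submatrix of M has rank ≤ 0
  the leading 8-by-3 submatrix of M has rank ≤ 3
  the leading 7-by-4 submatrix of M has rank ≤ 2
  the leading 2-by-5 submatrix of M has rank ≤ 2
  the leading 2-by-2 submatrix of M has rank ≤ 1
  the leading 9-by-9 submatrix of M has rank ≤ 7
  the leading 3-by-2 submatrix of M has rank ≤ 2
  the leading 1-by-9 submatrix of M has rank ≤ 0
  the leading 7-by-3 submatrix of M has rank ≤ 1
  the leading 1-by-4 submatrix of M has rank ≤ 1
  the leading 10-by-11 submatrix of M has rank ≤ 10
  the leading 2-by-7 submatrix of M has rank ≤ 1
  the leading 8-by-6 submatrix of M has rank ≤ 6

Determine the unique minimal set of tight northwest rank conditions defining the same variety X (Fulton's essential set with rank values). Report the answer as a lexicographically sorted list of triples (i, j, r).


Recovering R(i,j) via the rank-extension bound from the 32 conditions:

  0 0 0 0 0 0 0 0 0 1 1
  0 0 0 0 1 1 1 1 1 2 2
  0 0 0 0 1 1 1 1 2 3 3
  0 0 0 0 1 1 1 1 2 3 4
  0 0 0 1 2 2 2 2 3 4 5
  0 0 0 1 2 3 3 3 4 5 6
  0 0 1 2 3 4 4 4 5 6 7
  1 1 2 3 4 5 5 5 6 7 8
  1 1 2 3 4 5 5 6 7 8 9
  1 1 2 3 4 5 6 7 8 9 10
  1 2 3 4 5 6 7 8 9 10 11

reading off 1-entries of Δ²R: w = (10, 5, 9, 11, 4, 6, 3, 1, 8, 7, 2).

Fulton essential set (7 of the 38 Rothe cells):

[(1, 9, 0), (4, 4, 0), (4, 8, 1), (6, 3, 0), (7, 2, 0), (9, 7, 5), (10, 2, 1)]


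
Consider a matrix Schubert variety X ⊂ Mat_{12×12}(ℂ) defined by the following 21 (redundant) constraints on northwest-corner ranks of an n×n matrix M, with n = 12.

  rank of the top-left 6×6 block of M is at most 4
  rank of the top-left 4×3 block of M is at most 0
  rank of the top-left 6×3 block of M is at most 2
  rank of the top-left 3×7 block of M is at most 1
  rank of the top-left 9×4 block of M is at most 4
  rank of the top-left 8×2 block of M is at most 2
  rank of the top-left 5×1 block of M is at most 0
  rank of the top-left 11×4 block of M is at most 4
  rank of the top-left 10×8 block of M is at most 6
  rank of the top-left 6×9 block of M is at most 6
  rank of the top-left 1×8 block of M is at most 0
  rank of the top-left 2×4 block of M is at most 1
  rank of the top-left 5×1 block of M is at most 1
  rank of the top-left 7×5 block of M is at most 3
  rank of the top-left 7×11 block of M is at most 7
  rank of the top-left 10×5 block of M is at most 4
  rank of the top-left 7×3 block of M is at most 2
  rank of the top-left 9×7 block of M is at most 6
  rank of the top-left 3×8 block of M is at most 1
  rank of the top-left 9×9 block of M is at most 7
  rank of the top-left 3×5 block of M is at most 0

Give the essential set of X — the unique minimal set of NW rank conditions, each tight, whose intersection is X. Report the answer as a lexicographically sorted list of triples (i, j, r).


Rank table r_w(12×12) implied by the 21 constraints:

  row 1: 0 0 0 0 0 0 0 0 1 1 1 1
  row 2: 0 0 0 0 0 1 1 1 2 2 2 2
  row 3: 0 0 0 0 0 1 1 1 2 3 3 3
  row 4: 0 0 0 1 1 2 2 2 3 4 4 4
  row 5: 0 1 1 2 2 3 3 3 4 5 5 5
  row 6: 1 2 2 3 3 4 4 4 5 6 6 6
  row 7: 1 2 2 3 3 4 5 5 6 7 7 7
  row 8: 1 2 3 4 4 5 6 6 7 8 8 8
  row 9: 1 2 3 4 4 5 6 6 7 8 9 9
  row 10: 1 2 3 4 4 5 6 6 7 8 9 10
  row 11: 1 2 3 4 5 6 7 7 8 9 10 11
  row 12: 1 2 3 4 5 6 7 8 9 10 11 12

giving w = (9, 6, 10, 4, 2, 1, 7, 3, 11, 12, 5, 8) via Δ²R.

|D(w)|=30, |Ess(w)|=9:

[(1, 8, 0), (3, 5, 0), (3, 8, 1), (4, 3, 0), (5, 1, 0), (7, 3, 2), (7, 5, 3), (10, 5, 4), (10, 8, 6)]


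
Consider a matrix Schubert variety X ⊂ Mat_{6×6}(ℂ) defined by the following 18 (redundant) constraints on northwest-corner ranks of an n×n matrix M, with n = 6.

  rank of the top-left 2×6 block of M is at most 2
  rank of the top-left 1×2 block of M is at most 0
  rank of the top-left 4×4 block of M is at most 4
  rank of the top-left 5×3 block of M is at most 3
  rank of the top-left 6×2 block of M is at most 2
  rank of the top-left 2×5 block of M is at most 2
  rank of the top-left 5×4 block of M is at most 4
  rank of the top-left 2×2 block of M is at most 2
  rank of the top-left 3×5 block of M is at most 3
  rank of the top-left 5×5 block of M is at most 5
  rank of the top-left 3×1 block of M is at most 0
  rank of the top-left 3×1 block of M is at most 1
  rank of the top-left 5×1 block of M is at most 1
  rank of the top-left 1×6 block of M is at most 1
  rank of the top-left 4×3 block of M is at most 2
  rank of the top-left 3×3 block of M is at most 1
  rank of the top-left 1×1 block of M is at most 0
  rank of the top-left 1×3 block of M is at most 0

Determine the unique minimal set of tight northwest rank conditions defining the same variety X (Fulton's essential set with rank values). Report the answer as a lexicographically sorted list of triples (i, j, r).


Recovering R(i,j) via the rank-extension bound from the 18 conditions:

  R[1]: 0  0  0  1  1  1
  R[2]: 0  1  1  2  2  2
  R[3]: 0  1  1  2  3  3
  R[4]: 1  2  2  3  4  4
  R[5]: 1  2  3  4  5  5
  R[6]: 1  2  3  4  5  6

second differences of R give the permutation w = (4, 2, 5, 1, 3, 6).

3 SE-corners of the 6-cell Rothe diagram give Ess(w):

[(1, 3, 0), (3, 1, 0), (3, 3, 1)]


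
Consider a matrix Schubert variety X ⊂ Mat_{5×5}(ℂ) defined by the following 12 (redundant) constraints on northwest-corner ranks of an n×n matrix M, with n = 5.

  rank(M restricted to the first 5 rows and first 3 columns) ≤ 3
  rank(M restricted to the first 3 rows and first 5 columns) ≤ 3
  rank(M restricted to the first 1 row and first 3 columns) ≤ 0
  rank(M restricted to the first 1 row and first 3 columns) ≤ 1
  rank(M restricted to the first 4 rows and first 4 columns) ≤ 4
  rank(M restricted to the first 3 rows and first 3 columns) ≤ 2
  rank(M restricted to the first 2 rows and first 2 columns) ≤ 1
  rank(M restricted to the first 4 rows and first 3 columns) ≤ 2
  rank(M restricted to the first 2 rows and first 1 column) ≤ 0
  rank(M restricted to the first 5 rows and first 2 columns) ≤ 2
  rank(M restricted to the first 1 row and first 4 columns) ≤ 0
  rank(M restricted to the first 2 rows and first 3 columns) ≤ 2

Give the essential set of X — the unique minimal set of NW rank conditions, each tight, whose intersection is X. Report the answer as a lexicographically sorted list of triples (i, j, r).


Rank table r_w(5×5) implied by the 12 constraints:

  R[1]: 0 | 0 | 0 | 0 | 1
  R[2]: 0 | 1 | 1 | 1 | 2
  R[3]: 1 | 2 | 2 | 2 | 3
  R[4]: 1 | 2 | 2 | 3 | 4
  R[5]: 1 | 2 | 3 | 4 | 5

so w = (5, 2, 1, 4, 3).

|D(w)|=6, |Ess(w)|=3:

[(1, 4, 0), (2, 1, 0), (4, 3, 2)]


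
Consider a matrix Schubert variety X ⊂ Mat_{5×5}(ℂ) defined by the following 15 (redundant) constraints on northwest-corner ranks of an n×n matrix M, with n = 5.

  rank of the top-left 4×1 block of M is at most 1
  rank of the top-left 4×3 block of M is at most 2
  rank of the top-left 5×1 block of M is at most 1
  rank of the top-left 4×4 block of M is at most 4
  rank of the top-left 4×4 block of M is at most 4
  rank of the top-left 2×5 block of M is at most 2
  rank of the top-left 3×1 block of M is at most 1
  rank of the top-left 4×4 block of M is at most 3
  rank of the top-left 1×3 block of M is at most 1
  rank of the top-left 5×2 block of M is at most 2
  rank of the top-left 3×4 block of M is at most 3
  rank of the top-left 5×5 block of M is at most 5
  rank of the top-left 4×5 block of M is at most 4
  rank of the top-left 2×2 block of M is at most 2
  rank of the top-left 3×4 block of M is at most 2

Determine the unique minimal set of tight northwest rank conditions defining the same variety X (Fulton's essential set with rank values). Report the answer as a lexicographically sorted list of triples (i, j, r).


Computing R[i][j] = min implied NW-rank bound (n=5, 15 conditions):

  R[1]: 1, 1, 1, 1, 1
  R[2]: 1, 2, 2, 2, 2
  R[3]: 1, 2, 2, 2, 3
  R[4]: 1, 2, 2, 3, 4
  R[5]: 1, 2, 3, 4, 5

the unique w with this rank table is (1, 2, 5, 4, 3).

D(w) has 3 cells with 2 SE-corners; essential set:

[(3, 4, 2), (4, 3, 2)]


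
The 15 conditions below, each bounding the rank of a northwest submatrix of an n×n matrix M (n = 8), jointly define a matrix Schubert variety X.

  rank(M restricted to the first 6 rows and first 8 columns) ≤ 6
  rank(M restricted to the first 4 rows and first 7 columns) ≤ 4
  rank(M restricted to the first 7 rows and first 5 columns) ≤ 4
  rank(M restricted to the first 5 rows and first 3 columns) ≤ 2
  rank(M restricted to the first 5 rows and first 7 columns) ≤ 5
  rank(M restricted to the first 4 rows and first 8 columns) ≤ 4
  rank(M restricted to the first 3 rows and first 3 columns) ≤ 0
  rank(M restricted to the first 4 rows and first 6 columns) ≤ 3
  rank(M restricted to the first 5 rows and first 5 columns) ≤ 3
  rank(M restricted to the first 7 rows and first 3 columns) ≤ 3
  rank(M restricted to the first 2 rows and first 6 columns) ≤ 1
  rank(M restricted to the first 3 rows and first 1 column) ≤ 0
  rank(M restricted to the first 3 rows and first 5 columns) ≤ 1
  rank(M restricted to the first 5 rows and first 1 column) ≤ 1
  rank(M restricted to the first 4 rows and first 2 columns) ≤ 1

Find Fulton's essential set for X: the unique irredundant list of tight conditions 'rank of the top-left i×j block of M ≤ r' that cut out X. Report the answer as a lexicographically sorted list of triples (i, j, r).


Rank table r_w(8×8) implied by the 15 constraints:

  0 | 0 | 0 | 1 | 1 | 1 | 1 | 1
  0 | 0 | 0 | 1 | 1 | 1 | 2 | 2
  0 | 0 | 0 | 1 | 1 | 2 | 3 | 3
  1 | 1 | 1 | 2 | 2 | 3 | 4 | 4
  1 | 2 | 2 | 3 | 3 | 4 | 5 | 5
  1 | 2 | 3 | 4 | 4 | 5 | 6 | 6
  1 | 2 | 3 | 4 | 4 | 5 | 6 | 7
  1 | 2 | 3 | 4 | 5 | 6 | 7 | 8

the unique w with this rank table is (4, 7, 6, 1, 2, 3, 8, 5).

Rothe diagram D(w) (13 cells), 4 SE-corners (essential conditions):

[(2, 6, 1), (3, 3, 0), (3, 5, 1), (7, 5, 4)]


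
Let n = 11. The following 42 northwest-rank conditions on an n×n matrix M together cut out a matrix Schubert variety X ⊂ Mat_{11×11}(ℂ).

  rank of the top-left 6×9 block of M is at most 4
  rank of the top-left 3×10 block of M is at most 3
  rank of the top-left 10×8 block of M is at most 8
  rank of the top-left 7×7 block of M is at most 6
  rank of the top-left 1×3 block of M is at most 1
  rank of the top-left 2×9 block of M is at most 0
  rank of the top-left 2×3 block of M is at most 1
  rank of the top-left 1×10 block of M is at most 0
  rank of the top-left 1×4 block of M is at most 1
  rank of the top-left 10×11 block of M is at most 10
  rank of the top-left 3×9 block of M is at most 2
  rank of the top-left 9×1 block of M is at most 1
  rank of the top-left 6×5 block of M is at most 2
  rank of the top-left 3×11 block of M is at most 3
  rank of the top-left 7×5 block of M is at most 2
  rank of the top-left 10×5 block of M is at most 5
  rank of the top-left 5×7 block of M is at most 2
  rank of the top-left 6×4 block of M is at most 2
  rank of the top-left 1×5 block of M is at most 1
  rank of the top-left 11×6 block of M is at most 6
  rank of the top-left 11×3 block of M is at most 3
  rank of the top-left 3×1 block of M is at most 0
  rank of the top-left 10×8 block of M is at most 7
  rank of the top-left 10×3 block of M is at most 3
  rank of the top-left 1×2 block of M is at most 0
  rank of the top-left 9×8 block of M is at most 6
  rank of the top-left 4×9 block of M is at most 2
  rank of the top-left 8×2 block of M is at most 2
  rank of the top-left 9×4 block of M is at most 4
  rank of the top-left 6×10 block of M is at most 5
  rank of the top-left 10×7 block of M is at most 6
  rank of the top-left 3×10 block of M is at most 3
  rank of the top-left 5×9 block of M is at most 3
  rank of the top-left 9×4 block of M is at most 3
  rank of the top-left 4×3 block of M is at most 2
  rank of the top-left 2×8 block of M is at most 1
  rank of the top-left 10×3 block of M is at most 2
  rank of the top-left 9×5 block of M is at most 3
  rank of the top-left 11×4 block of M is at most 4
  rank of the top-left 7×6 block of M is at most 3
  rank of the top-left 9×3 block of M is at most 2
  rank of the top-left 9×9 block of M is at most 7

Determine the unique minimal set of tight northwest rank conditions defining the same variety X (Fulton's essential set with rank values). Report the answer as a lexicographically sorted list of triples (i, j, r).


Propagating the 42 rank bounds to every northwest block:

  0  0  0  0  0  0  0  0  0  0  1
  0  0  0  0  0  0  0  0  0  1  2
  0  1  1  1  1  1  1  1  1  2  3
  1  2  2  2  2  2  2  2  2  3  4
  1  2  2  2  2  2  2  3  3  4  5
  1  2  2  2  2  3  3  4  4  5  6
  1  2  2  2  2  3  4  5  5  6  7
  1  2  2  3  3  4  5  6  6  7  8
  1  2  2  3  3  4  5  6  7  8  9
  1  2  2  3  4  5  6  7  8  9  10
  1  2  3  4  5  6  7  8  9  10  11

the unique w with this rank table is (11, 10, 2, 1, 8, 6, 7, 4, 9, 5, 3).

|D(w)|=35, |Ess(w)|=7:

[(1, 10, 0), (2, 9, 0), (3, 1, 0), (5, 7, 2), (7, 5, 2), (9, 5, 3), (10, 3, 2)]


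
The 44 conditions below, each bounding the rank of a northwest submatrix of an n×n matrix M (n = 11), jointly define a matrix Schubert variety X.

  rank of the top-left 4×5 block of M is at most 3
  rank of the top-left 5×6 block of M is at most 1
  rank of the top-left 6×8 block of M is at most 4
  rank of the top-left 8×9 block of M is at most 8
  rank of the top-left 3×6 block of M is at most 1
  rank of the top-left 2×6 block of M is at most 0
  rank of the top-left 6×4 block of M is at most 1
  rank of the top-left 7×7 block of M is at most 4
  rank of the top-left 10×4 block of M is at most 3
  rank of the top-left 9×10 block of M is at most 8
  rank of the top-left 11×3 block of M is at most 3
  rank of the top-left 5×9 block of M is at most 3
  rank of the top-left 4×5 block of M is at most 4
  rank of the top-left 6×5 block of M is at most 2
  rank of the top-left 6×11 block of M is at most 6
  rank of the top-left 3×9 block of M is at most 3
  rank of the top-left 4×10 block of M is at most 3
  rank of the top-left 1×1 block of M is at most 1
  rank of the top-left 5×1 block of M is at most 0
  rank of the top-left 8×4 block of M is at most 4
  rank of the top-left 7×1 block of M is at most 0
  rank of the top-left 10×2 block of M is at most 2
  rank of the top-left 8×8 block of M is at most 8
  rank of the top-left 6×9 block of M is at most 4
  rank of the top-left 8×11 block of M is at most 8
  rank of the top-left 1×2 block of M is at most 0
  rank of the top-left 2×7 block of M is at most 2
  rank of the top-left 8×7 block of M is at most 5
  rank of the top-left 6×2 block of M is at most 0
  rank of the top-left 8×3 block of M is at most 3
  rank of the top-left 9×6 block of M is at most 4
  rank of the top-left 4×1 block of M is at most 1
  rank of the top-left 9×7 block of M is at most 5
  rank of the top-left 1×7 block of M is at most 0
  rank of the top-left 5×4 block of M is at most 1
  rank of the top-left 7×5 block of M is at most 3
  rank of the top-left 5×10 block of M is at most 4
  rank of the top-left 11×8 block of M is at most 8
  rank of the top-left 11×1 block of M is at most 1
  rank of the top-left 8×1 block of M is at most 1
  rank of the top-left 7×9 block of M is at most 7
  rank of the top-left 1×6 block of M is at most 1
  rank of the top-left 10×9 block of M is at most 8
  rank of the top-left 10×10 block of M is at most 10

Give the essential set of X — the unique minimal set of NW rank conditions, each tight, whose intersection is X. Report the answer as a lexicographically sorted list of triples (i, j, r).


Rank table r_w(11×11) implied by the 44 constraints:

  R[1]: 0 0 0 0 0 0 0 1 1 1 1
  R[2]: 0 0 0 0 0 0 1 2 2 2 2
  R[3]: 0 0 1 1 1 1 2 3 3 3 3
  R[4]: 0 0 1 1 1 1 2 3 3 3 4
  R[5]: 0 0 1 1 1 1 2 3 3 4 5
  R[6]: 0 0 1 1 2 2 3 4 4 5 6
  R[7]: 0 1 2 2 3 3 4 5 5 6 7
  R[8]: 1 2 3 3 4 4 5 6 6 7 8
  R[9]: 1 2 3 3 4 4 5 6 7 8 9
  R[10]: 1 2 3 3 4 5 6 7 8 9 10
  R[11]: 1 2 3 4 5 6 7 8 9 10 11

giving w = (8, 7, 3, 11, 10, 5, 2, 1, 9, 6, 4) via Δ²R.

ℓ(w)=35; the 10 essential cells (i,j,r):

[(1, 7, 0), (2, 6, 0), (4, 10, 3), (5, 6, 1), (5, 9, 3), (6, 2, 0), (6, 4, 1), (7, 1, 0), (9, 6, 4), (10, 4, 3)]


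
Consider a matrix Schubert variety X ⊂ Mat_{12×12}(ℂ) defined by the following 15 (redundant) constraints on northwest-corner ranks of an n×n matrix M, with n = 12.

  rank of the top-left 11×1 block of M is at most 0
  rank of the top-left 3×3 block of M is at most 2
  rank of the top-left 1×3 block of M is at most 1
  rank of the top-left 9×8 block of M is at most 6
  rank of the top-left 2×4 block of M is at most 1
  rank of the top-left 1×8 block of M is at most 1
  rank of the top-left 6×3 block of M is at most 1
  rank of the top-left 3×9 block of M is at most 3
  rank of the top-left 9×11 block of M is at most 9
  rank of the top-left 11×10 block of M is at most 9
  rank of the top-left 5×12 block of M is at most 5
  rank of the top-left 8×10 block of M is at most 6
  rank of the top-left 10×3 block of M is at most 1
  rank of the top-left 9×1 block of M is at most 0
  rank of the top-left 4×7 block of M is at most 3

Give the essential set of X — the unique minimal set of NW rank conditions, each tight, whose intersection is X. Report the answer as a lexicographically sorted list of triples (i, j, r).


Rank table r_w(12×12) implied by the 15 constraints:

  R[1]: 0  1  1  1  1  1  1  1  1  1  1  1
  R[2]: 0  1  1  1  2  2  2  2  2  2  2  2
  R[3]: 0  1  1  2  3  3  3  3  3  3  3  3
  R[4]: 0  1  1  2  3  3  3  4  4  4  4  4
  R[5]: 0  1  1  2  3  4  4  5  5  5  5  5
  R[6]: 0  1  1  2  3  4  5  6  6  6  6  6
  R[7]: 0  1  1  2  3  4  5  6  6  6  7  7
  R[8]: 0  1  1  2  3  4  5  6  6  6  7  8
  R[9]: 0  1  1  2  3  4  5  6  7  7  8  9
  R[10]: 0  1  1  2  3  4  5  6  7  8  9  10
  R[11]: 0  1  2  3  4  5  6  7  8  9  10  11
  R[12]: 1  2  3  4  5  6  7  8  9  10  11  12

the unique w with this rank table is (2, 5, 4, 8, 6, 7, 11, 12, 9, 10, 3, 1).

|D(w)|=27, |Ess(w)|=5:

[(2, 4, 1), (4, 7, 3), (8, 10, 6), (10, 3, 1), (11, 1, 0)]


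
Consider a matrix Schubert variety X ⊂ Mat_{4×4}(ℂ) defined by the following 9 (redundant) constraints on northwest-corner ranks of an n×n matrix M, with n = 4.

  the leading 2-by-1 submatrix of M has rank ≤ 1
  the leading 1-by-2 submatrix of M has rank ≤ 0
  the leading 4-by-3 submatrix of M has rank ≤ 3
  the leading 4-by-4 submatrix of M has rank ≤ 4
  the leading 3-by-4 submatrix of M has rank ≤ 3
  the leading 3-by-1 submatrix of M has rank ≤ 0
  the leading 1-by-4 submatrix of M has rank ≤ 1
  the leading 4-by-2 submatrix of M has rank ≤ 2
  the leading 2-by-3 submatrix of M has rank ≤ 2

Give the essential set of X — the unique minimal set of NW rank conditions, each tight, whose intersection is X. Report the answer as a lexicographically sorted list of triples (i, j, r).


Rank table r_w(4×4) implied by the 9 constraints:

  row 1: 0, 0, 1, 1
  row 2: 0, 1, 2, 2
  row 3: 0, 1, 2, 3
  row 4: 1, 2, 3, 4

giving w = (3, 2, 4, 1) via Δ²R.

Rothe diagram D(w) (4 cells), 2 SE-corners (essential conditions):

[(1, 2, 0), (3, 1, 0)]


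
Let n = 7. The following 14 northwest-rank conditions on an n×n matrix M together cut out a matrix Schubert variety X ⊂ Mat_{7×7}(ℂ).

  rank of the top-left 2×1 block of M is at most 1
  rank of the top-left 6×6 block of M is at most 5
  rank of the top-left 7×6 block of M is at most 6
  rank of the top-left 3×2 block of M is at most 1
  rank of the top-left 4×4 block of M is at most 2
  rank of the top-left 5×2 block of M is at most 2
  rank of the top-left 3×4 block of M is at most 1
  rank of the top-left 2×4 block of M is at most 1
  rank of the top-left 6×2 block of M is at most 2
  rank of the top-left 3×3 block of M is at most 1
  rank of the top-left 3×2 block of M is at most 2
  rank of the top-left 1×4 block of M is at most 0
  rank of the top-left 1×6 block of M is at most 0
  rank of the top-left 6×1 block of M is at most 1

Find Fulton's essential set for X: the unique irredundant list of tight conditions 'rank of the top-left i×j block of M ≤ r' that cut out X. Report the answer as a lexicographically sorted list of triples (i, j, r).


Rank table r_w(7×7) implied by the 14 constraints:

  row 1: 0, 0, 0, 0, 0, 0, 1
  row 2: 1, 1, 1, 1, 1, 1, 2
  row 3: 1, 1, 1, 1, 2, 2, 3
  row 4: 1, 2, 2, 2, 3, 3, 4
  row 5: 1, 2, 3, 3, 4, 4, 5
  row 6: 1, 2, 3, 4, 5, 5, 6
  row 7: 1, 2, 3, 4, 5, 6, 7

giving w = (7, 1, 5, 2, 3, 4, 6) via Δ²R.

D(w) has 9 cells with 2 SE-corners; essential set:

[(1, 6, 0), (3, 4, 1)]


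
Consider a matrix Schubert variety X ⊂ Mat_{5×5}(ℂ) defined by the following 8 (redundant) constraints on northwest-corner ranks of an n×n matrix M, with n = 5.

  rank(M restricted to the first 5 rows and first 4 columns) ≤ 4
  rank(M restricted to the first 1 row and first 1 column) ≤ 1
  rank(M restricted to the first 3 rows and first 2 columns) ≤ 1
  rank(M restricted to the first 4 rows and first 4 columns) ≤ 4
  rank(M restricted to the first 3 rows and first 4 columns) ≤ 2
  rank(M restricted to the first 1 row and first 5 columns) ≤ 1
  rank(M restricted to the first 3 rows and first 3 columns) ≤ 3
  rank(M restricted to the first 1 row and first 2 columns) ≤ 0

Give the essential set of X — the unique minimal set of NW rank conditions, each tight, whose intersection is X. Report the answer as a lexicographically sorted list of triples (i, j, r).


The tightest implied rank at each (i,j), from the 8 conditions:

  row 1: 0 0 1 1 1
  row 2: 1 1 2 2 2
  row 3: 1 1 2 2 3
  row 4: 1 2 3 3 4
  row 5: 1 2 3 4 5

second differences of R give the permutation w = (3, 1, 5, 2, 4).

|D(w)|=4, |Ess(w)|=3:

[(1, 2, 0), (3, 2, 1), (3, 4, 2)]


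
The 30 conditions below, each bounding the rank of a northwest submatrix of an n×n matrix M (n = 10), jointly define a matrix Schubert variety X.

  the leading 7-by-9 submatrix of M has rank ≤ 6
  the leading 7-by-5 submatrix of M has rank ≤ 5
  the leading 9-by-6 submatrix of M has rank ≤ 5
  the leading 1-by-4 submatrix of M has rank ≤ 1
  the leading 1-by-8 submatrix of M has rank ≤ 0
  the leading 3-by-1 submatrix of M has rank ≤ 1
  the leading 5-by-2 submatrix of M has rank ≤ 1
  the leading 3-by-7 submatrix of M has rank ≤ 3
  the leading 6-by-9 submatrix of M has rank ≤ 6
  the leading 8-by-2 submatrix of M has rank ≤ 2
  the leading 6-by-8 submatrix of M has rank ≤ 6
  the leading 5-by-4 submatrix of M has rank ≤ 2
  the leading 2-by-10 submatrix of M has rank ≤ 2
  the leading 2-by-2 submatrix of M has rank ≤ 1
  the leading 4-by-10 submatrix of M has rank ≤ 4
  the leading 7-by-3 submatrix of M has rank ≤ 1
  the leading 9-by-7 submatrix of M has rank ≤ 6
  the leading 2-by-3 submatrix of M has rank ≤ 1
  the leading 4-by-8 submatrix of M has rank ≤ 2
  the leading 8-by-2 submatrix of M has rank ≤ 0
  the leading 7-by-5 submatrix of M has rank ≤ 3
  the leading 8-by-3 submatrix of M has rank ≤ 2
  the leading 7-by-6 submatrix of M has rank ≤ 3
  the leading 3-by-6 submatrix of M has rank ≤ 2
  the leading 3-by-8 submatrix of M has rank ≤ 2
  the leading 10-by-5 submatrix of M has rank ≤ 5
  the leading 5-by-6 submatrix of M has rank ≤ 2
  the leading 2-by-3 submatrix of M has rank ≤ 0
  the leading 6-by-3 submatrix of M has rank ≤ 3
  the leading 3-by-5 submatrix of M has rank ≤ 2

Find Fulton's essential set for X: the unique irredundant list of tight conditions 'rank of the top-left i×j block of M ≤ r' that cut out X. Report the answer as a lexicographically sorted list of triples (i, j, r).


Reconstructing r_w from the 30 given conditions:

  R[1]: 0 0 0 0 0 0 0 0 1 1
  R[2]: 0 0 0 1 1 1 1 1 2 2
  R[3]: 0 0 1 2 2 2 2 2 3 3
  R[4]: 0 0 1 2 2 2 2 2 3 4
  R[5]: 0 0 1 2 2 2 3 3 4 5
  R[6]: 0 0 1 2 3 3 4 4 5 6
  R[7]: 0 0 1 2 3 3 4 5 6 7
  R[8]: 0 0 1 2 3 4 5 6 7 8
  R[9]: 1 1 2 3 4 5 6 7 8 9
  R[10]: 1 2 3 4 5 6 7 8 9 10

reading off 1-entries of Δ²R: w = (9, 4, 3, 10, 7, 5, 8, 6, 1, 2).

Fulton essential set (6 of the 30 Rothe cells):

[(1, 8, 0), (2, 3, 0), (4, 8, 2), (5, 6, 2), (7, 6, 3), (8, 2, 0)]
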